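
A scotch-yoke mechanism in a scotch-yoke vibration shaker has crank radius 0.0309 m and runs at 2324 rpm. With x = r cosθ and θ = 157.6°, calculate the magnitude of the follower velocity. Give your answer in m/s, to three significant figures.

2.87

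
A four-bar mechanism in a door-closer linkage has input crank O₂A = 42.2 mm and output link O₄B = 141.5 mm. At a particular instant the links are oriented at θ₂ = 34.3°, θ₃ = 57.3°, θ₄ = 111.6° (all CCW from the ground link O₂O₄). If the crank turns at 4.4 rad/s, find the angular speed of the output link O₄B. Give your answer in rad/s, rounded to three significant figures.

ω₂ = 4.4 rad/s
Differentiating the loop-closure r₂e^{iθ₂}+r₃e^{iθ₃}=r₁+r₄e^{iθ₄} gives r₂ω₂e^{iθ₂}+r₃ω₃e^{iθ₃}=r₄ω₄e^{iθ₄}.
Eliminating the other unknown: ω₄ = r₂ω₂ sin(θ₂−θ₃) / [r₄ sin(θ₄−θ₃)].
Numerator sine = -0.39073; denominator sine = +0.81208.
Result = 0.0422·4.4·(-0.39073) / (0.1415·(+0.81208)) = -0.63137 rad/s; magnitude 0.63137 rad/s.

0.631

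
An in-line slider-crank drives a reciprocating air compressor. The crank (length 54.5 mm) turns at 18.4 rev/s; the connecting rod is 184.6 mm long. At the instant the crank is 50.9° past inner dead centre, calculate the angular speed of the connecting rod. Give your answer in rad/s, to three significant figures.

22.1

ω = 115.6 rad/s (converted from 18.4 rev/s).
The rod makes angle φ with the slider axis where L sinφ = r sinθ; differentiating, L cosφ·φ̇ = r ω cosθ.
L cosφ = √(L² − r² sin²θ) = 0.17969 m.
|ω_rod| = r ω |cosθ| / √(L² − r² sin²θ) = 0.0545·115.6·0.63068/0.17969 = 22.115 rad/s.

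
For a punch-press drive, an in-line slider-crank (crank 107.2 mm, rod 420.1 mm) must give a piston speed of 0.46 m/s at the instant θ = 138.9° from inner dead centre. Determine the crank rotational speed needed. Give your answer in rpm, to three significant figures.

77.4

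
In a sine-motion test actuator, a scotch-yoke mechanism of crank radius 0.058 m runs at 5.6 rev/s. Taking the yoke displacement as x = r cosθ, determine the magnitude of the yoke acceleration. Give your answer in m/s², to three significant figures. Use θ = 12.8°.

ω = 35.19 rad/s (from 5.6 rev/s).
x = r cosθ ⇒ ẍ = −rω² cosθ (ω constant).
|a| = rω²|cosθ| = 0.058·(35.19)²·|cos 12.8°| = 70.022 m/s².

70.0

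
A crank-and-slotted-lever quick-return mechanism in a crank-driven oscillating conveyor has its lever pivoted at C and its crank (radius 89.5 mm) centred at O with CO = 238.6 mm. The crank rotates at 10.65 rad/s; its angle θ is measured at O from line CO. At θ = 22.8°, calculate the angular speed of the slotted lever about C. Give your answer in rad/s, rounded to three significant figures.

2.83

ω = 10.65 rad/s
Crank pin A relative to C: A = (d + r cosθ, r sinθ); lever angle φ = atan2(r sinθ, d + r cosθ).
Differentiating tanφ: φ̇ = rω(d cosθ + r)/(d² + r² + 2dr cosθ).
d² + r² + 2dr cosθ = |CA|² = 0.104312 m²;  d cosθ + r = +0.30946 m.
|ω_lever| = |0.0895·10.65·+0.30946| / 0.104312 = 2.8277 rad/s.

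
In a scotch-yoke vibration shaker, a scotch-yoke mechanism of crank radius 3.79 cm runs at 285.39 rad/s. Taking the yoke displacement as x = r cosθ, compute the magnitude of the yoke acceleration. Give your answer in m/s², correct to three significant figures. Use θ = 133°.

ω = 285.4 rad/s
x = r cosθ ⇒ ẍ = −rω² cosθ (ω constant).
|a| = rω²|cosθ| = 0.0379·(285.4)²·|cos 133°| = 2105.2 m/s².

2110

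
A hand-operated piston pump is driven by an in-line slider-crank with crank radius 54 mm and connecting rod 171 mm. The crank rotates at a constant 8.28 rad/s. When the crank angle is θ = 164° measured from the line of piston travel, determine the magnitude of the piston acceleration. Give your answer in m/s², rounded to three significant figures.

2.56

ω = 8.28 rad/s
x(θ) = r cosθ + √(L² − r² sin²θ); with ω constant, a = ω²·d²x/dθ².
d²x/dθ² = −r cosθ − r²(cos2θ)/√u − r⁴ sin²2θ/(4u^{3/2}),  u = L² − r² sin²θ = 0.0290195 m².
Substituting r = 0.054 m, L = 0.171 m, θ = 164°: d²x/dθ² = +0.037271 m.
a = ω²·d²x/dθ² = (8.28)²·(+0.037271) = +2.5552 m/s²;  |a| = 2.5552 m/s².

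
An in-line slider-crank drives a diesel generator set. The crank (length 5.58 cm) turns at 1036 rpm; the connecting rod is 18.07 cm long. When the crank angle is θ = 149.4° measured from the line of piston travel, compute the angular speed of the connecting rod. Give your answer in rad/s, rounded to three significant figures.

ω = 108.5 rad/s (converted from 1036 rpm).
The rod makes angle φ with the slider axis where L sinφ = r sinθ; differentiating, L cosφ·φ̇ = r ω cosθ.
L cosφ = √(L² − r² sin²θ) = 0.17845 m.
|ω_rod| = r ω |cosθ| / √(L² − r² sin²θ) = 0.0558·108.5·0.86074/0.17845 = 29.199 rad/s.

29.2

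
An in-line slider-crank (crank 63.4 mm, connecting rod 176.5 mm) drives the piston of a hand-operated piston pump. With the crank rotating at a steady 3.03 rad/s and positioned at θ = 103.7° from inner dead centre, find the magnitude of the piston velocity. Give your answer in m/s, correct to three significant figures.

0.170

ω = 3.03 rad/s
For an in-line slider-crank, x = r cosθ + √(L² − r² sin²θ), so v = −rω sinθ·[1 + r cosθ/√(L² − r² sin²θ)].
With r = 0.0634 m, L = 0.1765 m, θ = 103.7°: √(L² − r² sin²θ) = 0.1654 m.
v = −0.0634·3.03·0.97155·[1 + 0.0634·-0.23684/0.1654] = -0.16969 m/s.
|v| = 0.16969 m/s.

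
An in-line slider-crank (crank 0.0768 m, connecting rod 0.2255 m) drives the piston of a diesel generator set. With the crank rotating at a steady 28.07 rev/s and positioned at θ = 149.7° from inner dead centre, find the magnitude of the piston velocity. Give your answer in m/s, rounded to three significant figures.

ω = 2π·28.1 = 176.4 rad/s
For an in-line slider-crank, x = r cosθ + √(L² − r² sin²θ), so v = −rω sinθ·[1 + r cosθ/√(L² − r² sin²θ)].
With r = 0.0768 m, L = 0.2255 m, θ = 149.7°: √(L² − r² sin²θ) = 0.22215 m.
v = −0.0768·176.4·0.50453·[1 + 0.0768·-0.86340/0.22215] = -4.794 m/s.
|v| = 4.794 m/s.

4.79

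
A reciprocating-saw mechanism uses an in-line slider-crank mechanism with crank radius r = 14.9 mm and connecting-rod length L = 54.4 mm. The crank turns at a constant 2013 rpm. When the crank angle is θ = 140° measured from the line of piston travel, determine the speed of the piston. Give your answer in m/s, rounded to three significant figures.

ω = 2π·2013/60 = 210.8 rad/s
For an in-line slider-crank, x = r cosθ + √(L² − r² sin²θ), so v = −rω sinθ·[1 + r cosθ/√(L² − r² sin²θ)].
With r = 0.0149 m, L = 0.0544 m, θ = 140°: √(L² − r² sin²θ) = 0.05355 m.
v = −0.0149·210.8·0.64279·[1 + 0.0149·-0.76604/0.05355] = -1.5886 m/s.
|v| = 1.5886 m/s.

1.59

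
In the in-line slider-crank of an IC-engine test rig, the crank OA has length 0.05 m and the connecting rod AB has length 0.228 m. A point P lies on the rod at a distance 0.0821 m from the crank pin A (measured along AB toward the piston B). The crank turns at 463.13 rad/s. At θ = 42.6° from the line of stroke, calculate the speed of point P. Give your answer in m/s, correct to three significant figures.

ω = 463.1 rad/s.  Crank-pin speed |V_A| = rω = 23.157 m/s, perpendicular to OA.
Rod angle: sinφ = −(r/L) sinθ ⇒ φ = -8.536°; ω_rod = −rω cosθ/√(L²−r²sin²θ) = -75.598 rad/s.
V_P = V_A + ω_rod × AP, with AP = 0.0821 m along the rod.
Components: V_Px = −rω sinθ − a·ω_rod·sinφ = -16.595 m/s;  V_Py = rω cosθ + a·ω_rod·cosφ = +10.908 m/s.
|V_P| = √(V_Px² + V_Py²) = 19.859 m/s.

19.9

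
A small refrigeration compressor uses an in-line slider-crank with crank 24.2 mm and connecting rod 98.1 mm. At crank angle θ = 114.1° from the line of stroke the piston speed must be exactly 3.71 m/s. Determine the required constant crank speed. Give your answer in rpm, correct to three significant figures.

For an in-line slider-crank, |v_piston| = rω|sinθ|·[1 + r cosθ/√(L² − r² sin²θ)].
With r = 0.0242 m, L = 0.0981 m, θ = 114.1°: the bracketed kinematic factor |dx/dθ| = 0.019807 m.
ω = v/|dx/dθ| = 3.71/0.019807 = 187.31 rad/s.
N = 60ω/(2π) = 1788.7 rpm.

1790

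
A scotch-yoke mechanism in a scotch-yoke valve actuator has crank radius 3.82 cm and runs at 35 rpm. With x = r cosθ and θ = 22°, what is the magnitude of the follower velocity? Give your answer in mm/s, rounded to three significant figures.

ω = 3.665 rad/s (from 35 rpm).
x = r cosθ ⇒ ẋ = −rω sinθ.
|v| = rω|sinθ| = 0.0382·3.665·|sin 22°| = 0.052449 m/s = 52.449 mm/s.

52.4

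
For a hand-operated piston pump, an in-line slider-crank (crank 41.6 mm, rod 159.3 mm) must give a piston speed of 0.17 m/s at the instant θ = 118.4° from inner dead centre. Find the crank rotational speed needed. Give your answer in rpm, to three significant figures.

For an in-line slider-crank, |v_piston| = rω|sinθ|·[1 + r cosθ/√(L² − r² sin²θ)].
With r = 0.0416 m, L = 0.1593 m, θ = 118.4°: the bracketed kinematic factor |dx/dθ| = 0.031923 m.
ω = v/|dx/dθ| = 0.17/0.031923 = 5.3252 rad/s.
N = 60ω/(2π) = 50.852 rpm.

50.9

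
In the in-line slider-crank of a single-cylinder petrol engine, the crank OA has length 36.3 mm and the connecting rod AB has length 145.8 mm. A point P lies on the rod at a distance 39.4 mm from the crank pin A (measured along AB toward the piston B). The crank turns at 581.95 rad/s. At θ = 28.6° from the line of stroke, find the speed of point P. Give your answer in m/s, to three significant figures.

17.3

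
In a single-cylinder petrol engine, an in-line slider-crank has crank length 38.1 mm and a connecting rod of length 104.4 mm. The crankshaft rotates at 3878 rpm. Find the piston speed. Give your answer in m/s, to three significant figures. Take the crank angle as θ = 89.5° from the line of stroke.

15.5

ω = 2π·3878/60 = 406.1 rad/s
For an in-line slider-crank, x = r cosθ + √(L² − r² sin²θ), so v = −rω sinθ·[1 + r cosθ/√(L² − r² sin²θ)].
With r = 0.0381 m, L = 0.1044 m, θ = 89.5°: √(L² − r² sin²θ) = 0.0972 m.
v = −0.0381·406.1·0.99996·[1 + 0.0381·0.00873/0.0972] = -15.525 m/s.
|v| = 15.525 m/s.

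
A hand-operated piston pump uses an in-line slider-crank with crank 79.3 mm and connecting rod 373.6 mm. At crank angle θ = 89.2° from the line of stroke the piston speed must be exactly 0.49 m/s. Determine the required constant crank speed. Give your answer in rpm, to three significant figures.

58.8

For an in-line slider-crank, |v_piston| = rω|sinθ|·[1 + r cosθ/√(L² − r² sin²θ)].
With r = 0.0793 m, L = 0.3736 m, θ = 89.2°: the bracketed kinematic factor |dx/dθ| = 0.079533 m.
ω = v/|dx/dθ| = 0.49/0.079533 = 6.161 rad/s.
N = 60ω/(2π) = 58.833 rpm.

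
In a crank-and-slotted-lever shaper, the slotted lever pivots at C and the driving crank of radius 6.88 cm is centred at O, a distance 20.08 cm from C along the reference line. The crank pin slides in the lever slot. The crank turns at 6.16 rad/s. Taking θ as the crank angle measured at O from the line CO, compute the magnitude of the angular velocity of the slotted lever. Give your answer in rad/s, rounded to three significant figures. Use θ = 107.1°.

ω = 6.16 rad/s
Crank pin A relative to C: A = (d + r cosθ, r sinθ); lever angle φ = atan2(r sinθ, d + r cosθ).
Differentiating tanφ: φ̇ = rω(d cosθ + r)/(d² + r² + 2dr cosθ).
d² + r² + 2dr cosθ = |CA|² = 0.0369297 m²;  d cosθ + r = +0.0097567 m.
|ω_lever| = |0.0688·6.16·+0.0097567| / 0.0369297 = 0.11197 rad/s.

0.112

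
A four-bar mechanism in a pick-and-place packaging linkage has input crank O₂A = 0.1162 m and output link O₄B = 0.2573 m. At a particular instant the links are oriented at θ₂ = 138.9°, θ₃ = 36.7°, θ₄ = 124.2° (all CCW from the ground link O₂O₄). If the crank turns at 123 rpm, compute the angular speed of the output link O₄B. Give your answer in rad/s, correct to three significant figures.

5.69

ω₂ = 12.88 rad/s (from 123 rpm).
Differentiating the loop-closure r₂e^{iθ₂}+r₃e^{iθ₃}=r₁+r₄e^{iθ₄} gives r₂ω₂e^{iθ₂}+r₃ω₃e^{iθ₃}=r₄ω₄e^{iθ₄}.
Eliminating the other unknown: ω₄ = r₂ω₂ sin(θ₂−θ₃) / [r₄ sin(θ₄−θ₃)].
Numerator sine = +0.97742; denominator sine = +0.99905.
Result = 0.1162·12.88·(+0.97742) / (0.2573·(+0.99905)) = +5.6911 rad/s; magnitude 5.6911 rad/s.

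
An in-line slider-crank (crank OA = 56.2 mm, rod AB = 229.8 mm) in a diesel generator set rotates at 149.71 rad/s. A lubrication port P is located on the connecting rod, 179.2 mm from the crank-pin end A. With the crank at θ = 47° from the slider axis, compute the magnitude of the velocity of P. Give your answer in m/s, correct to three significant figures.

7.08

ω = 149.7 rad/s.  Crank-pin speed |V_A| = rω = 8.4137 m/s, perpendicular to OA.
Rod angle: sinφ = −(r/L) sinθ ⇒ φ = -10.303°; ω_rod = −rω cosθ/√(L²−r²sin²θ) = -25.379 rad/s.
V_P = V_A + ω_rod × AP, with AP = 0.1792 m along the rod.
Components: V_Px = −rω sinθ − a·ω_rod·sinφ = -6.9668 m/s;  V_Py = rω cosθ + a·ω_rod·cosφ = +1.2635 m/s.
|V_P| = √(V_Px² + V_Py²) = 7.0805 m/s.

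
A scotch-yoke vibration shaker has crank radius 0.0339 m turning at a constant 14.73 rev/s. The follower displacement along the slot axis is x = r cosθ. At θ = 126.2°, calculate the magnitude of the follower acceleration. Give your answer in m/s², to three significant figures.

ω = 92.55 rad/s (from 14.73 rev/s).
x = r cosθ ⇒ ẍ = −rω² cosθ (ω constant).
|a| = rω²|cosθ| = 0.0339·(92.55)²·|cos 126.2°| = 171.5 m/s².

171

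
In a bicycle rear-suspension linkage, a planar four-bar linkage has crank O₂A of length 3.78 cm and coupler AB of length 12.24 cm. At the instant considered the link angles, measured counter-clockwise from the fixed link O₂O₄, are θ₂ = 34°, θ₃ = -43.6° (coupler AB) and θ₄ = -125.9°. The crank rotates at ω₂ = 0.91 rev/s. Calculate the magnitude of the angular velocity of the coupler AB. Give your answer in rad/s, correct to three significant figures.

ω₂ = 5.718 rad/s (from 0.91 rev/s).
Differentiating the loop-closure r₂e^{iθ₂}+r₃e^{iθ₃}=r₁+r₄e^{iθ₄} gives r₂ω₂e^{iθ₂}+r₃ω₃e^{iθ₃}=r₄ω₄e^{iθ₄}.
Eliminating the other unknown: ω₃ = r₂ω₂ sin(θ₄−θ₂) / [r₃ sin(θ₃−θ₄)].
Numerator sine = -0.34366; denominator sine = +0.99098.
Result = 0.0378·5.718·(-0.34366) / (0.1224·(+0.99098)) = -0.61234 rad/s; magnitude 0.61234 rad/s.

0.612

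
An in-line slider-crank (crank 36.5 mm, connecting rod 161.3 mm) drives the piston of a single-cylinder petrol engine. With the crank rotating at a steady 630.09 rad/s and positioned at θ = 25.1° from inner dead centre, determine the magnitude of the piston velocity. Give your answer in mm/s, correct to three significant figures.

ω = 630.1 rad/s
For an in-line slider-crank, x = r cosθ + √(L² − r² sin²θ), so v = −rω sinθ·[1 + r cosθ/√(L² − r² sin²θ)].
With r = 0.0365 m, L = 0.1613 m, θ = 25.1°: √(L² − r² sin²θ) = 0.16056 m.
v = −0.0365·630.1·0.42420·[1 + 0.0365·0.90557/0.16056] = -11.764 m/s.
|v| = 11.764 m/s = 11764 mm/s.

11800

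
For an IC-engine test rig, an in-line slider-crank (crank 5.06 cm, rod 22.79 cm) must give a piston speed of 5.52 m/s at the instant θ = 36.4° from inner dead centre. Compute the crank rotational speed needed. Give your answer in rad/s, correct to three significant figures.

156

For an in-line slider-crank, |v_piston| = rω|sinθ|·[1 + r cosθ/√(L² − r² sin²θ)].
With r = 0.0506 m, L = 0.2279 m, θ = 36.4°: the bracketed kinematic factor |dx/dθ| = 0.03544 m.
ω = v/|dx/dθ| = 5.52/0.03544 = 155.76 rad/s.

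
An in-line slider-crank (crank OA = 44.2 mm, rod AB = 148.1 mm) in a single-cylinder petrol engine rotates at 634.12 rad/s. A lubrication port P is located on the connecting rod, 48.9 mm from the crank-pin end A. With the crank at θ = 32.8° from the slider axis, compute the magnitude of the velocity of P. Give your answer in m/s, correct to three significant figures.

ω = 634.1 rad/s.  Crank-pin speed |V_A| = rω = 28.028 m/s, perpendicular to OA.
Rod angle: sinφ = −(r/L) sinθ ⇒ φ = -9.304°; ω_rod = −rω cosθ/√(L²−r²sin²θ) = -161.2 rad/s.
V_P = V_A + ω_rod × AP, with AP = 0.0489 m along the rod.
Components: V_Px = −rω sinθ − a·ω_rod·sinφ = -16.457 m/s;  V_Py = rω cosθ + a·ω_rod·cosφ = +15.781 m/s.
|V_P| = √(V_Px² + V_Py²) = 22.801 m/s.

22.8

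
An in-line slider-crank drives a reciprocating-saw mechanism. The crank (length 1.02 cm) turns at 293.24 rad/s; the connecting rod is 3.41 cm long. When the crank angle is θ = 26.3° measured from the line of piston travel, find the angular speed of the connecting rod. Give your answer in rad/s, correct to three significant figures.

ω = 293.2 rad/s
The rod makes angle φ with the slider axis where L sinφ = r sinθ; differentiating, L cosφ·φ̇ = r ω cosθ.
L cosφ = √(L² − r² sin²θ) = 0.033799 m.
|ω_rod| = r ω |cosθ| / √(L² − r² sin²θ) = 0.0102·293.2·0.89649/0.033799 = 79.334 rad/s.

79.3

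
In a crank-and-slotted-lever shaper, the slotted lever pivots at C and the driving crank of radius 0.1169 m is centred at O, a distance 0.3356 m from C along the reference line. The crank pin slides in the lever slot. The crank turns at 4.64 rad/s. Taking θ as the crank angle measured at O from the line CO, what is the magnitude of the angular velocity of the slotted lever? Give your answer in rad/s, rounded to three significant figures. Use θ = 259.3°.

0.265

ω = 4.64 rad/s
Crank pin A relative to C: A = (d + r cosθ, r sinθ); lever angle φ = atan2(r sinθ, d + r cosθ).
Differentiating tanφ: φ̇ = rω(d cosθ + r)/(d² + r² + 2dr cosθ).
d² + r² + 2dr cosθ = |CA|² = 0.111725 m²;  d cosθ + r = +0.05459 m.
|ω_lever| = |0.1169·4.64·+0.05459| / 0.111725 = 0.26503 rad/s.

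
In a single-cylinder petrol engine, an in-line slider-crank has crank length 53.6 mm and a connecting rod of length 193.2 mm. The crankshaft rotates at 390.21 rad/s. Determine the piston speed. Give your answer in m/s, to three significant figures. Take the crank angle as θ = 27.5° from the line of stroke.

ω = 390.2 rad/s
For an in-line slider-crank, x = r cosθ + √(L² − r² sin²θ), so v = −rω sinθ·[1 + r cosθ/√(L² − r² sin²θ)].
With r = 0.0536 m, L = 0.1932 m, θ = 27.5°: √(L² − r² sin²θ) = 0.19161 m.
v = −0.0536·390.2·0.46175·[1 + 0.0536·0.88701/0.19161] = -12.054 m/s.
|v| = 12.054 m/s.

12.1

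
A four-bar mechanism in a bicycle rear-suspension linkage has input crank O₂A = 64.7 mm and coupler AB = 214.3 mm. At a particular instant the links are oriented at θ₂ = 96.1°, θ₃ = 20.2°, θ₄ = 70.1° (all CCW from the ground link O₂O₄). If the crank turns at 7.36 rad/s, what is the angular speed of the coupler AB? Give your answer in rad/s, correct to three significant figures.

1.27

ω₂ = 7.36 rad/s
Differentiating the loop-closure r₂e^{iθ₂}+r₃e^{iθ₃}=r₁+r₄e^{iθ₄} gives r₂ω₂e^{iθ₂}+r₃ω₃e^{iθ₃}=r₄ω₄e^{iθ₄}.
Eliminating the other unknown: ω₃ = r₂ω₂ sin(θ₄−θ₂) / [r₃ sin(θ₃−θ₄)].
Numerator sine = -0.43837; denominator sine = -0.76492.
Result = 0.0647·7.36·(-0.43837) / (0.2143·(-0.76492)) = +1.2735 rad/s; magnitude 1.2735 rad/s.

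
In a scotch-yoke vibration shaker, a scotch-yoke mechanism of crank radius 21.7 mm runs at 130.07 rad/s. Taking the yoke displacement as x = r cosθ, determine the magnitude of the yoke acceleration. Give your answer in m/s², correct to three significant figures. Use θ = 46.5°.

253

ω = 130.1 rad/s
x = r cosθ ⇒ ẍ = −rω² cosθ (ω constant).
|a| = rω²|cosθ| = 0.0217·(130.1)²·|cos 46.5°| = 252.71 m/s².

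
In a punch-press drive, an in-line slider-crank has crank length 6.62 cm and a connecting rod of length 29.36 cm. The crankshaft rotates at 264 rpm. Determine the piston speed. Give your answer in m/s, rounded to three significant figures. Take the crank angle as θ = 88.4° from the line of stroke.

ω = 2π·264/60 = 27.65 rad/s
For an in-line slider-crank, x = r cosθ + √(L² − r² sin²θ), so v = −rω sinθ·[1 + r cosθ/√(L² − r² sin²θ)].
With r = 0.0662 m, L = 0.2936 m, θ = 88.4°: √(L² − r² sin²θ) = 0.28605 m.
v = −0.0662·27.65·0.99961·[1 + 0.0662·0.02792/0.28605] = -1.8413 m/s.
|v| = 1.8413 m/s.

1.84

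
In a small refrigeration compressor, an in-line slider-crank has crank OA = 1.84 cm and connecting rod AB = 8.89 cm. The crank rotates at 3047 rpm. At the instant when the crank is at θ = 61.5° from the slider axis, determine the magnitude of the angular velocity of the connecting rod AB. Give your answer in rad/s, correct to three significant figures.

ω = 319.1 rad/s (converted from 3047 rpm).
The rod makes angle φ with the slider axis where L sinφ = r sinθ; differentiating, L cosφ·φ̇ = r ω cosθ.
L cosφ = √(L² − r² sin²θ) = 0.087417 m.
|ω_rod| = r ω |cosθ| / √(L² − r² sin²θ) = 0.0184·319.1·0.47716/0.087417 = 32.047 rad/s.

32.0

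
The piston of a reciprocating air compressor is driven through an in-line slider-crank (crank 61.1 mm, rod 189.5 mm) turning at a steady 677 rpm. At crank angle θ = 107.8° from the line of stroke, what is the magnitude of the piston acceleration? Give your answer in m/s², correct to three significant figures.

177

ω = 2π·677/60 = 70.9 rad/s
x(θ) = r cosθ + √(L² − r² sin²θ); with ω constant, a = ω²·d²x/dθ².
d²x/dθ² = −r cosθ − r²(cos2θ)/√u − r⁴ sin²2θ/(4u^{3/2}),  u = L² − r² sin²θ = 0.0325259 m².
Substituting r = 0.0611 m, L = 0.1895 m, θ = 107.8°: d²x/dθ² = +0.035308 m.
a = ω²·d²x/dθ² = (70.9)²·(+0.035308) = +177.46 m/s²;  |a| = 177.46 m/s².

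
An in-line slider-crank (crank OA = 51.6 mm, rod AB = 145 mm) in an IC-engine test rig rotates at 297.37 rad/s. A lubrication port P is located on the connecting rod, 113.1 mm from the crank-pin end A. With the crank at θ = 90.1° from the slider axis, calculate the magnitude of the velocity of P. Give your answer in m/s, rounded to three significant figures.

ω = 297.4 rad/s.  Crank-pin speed |V_A| = rω = 15.344 m/s, perpendicular to OA.
Rod angle: sinφ = −(r/L) sinθ ⇒ φ = -20.846°; ω_rod = −rω cosθ/√(L²−r²sin²θ) = +0.19763 rad/s.
V_P = V_A + ω_rod × AP, with AP = 0.1131 m along the rod.
Components: V_Px = −rω sinθ − a·ω_rod·sinφ = -15.336 m/s;  V_Py = rω cosθ + a·ω_rod·cosφ = -0.0058918 m/s.
|V_P| = √(V_Px² + V_Py²) = 15.336 m/s.

15.3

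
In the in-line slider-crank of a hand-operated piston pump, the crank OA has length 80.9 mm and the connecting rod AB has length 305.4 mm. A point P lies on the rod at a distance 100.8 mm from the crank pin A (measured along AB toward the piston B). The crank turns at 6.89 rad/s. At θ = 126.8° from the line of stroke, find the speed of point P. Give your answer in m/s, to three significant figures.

0.478

ω = 6.89 rad/s.  Crank-pin speed |V_A| = rω = 0.5574 m/s, perpendicular to OA.
Rod angle: sinφ = −(r/L) sinθ ⇒ φ = -12.246°; ω_rod = −rω cosθ/√(L²−r²sin²θ) = +1.1188 rad/s.
V_P = V_A + ω_rod × AP, with AP = 0.1008 m along the rod.
Components: V_Px = −rω sinθ − a·ω_rod·sinφ = -0.42241 m/s;  V_Py = rω cosθ + a·ω_rod·cosφ = -0.22369 m/s.
|V_P| = √(V_Px² + V_Py²) = 0.47798 m/s.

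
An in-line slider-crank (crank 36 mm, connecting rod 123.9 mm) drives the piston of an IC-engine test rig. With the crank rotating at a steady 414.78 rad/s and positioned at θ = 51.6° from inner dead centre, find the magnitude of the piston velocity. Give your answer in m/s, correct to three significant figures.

13.9

ω = 414.8 rad/s
For an in-line slider-crank, x = r cosθ + √(L² − r² sin²θ), so v = −rω sinθ·[1 + r cosθ/√(L² − r² sin²θ)].
With r = 0.036 m, L = 0.1239 m, θ = 51.6°: √(L² − r² sin²θ) = 0.12065 m.
v = −0.036·414.8·0.78369·[1 + 0.036·0.62115/0.12065] = -13.871 m/s.
|v| = 13.871 m/s.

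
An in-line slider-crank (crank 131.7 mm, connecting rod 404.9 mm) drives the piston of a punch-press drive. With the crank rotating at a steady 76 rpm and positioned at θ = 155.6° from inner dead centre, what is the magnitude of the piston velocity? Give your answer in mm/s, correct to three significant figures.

ω = 2π·76/60 = 7.959 rad/s
For an in-line slider-crank, x = r cosθ + √(L² − r² sin²θ), so v = −rω sinθ·[1 + r cosθ/√(L² − r² sin²θ)].
With r = 0.1317 m, L = 0.4049 m, θ = 155.6°: √(L² − r² sin²θ) = 0.40123 m.
v = −0.1317·7.959·0.41310·[1 + 0.1317·-0.91068/0.40123] = -0.30357 m/s.
|v| = 0.30357 m/s = 303.57 mm/s.

304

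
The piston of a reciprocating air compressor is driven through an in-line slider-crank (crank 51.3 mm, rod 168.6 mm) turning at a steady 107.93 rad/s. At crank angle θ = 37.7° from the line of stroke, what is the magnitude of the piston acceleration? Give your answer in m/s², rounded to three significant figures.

524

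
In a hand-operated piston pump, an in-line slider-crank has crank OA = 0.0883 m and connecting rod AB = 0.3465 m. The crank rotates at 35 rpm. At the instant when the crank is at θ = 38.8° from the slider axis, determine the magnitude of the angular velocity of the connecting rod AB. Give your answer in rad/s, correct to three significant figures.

ω = 3.665 rad/s (converted from 35 rpm).
The rod makes angle φ with the slider axis where L sinφ = r sinθ; differentiating, L cosφ·φ̇ = r ω cosθ.
L cosφ = √(L² − r² sin²θ) = 0.34205 m.
|ω_rod| = r ω |cosθ| / √(L² − r² sin²θ) = 0.0883·3.665·0.77934/0.34205 = 0.73738 rad/s.

0.737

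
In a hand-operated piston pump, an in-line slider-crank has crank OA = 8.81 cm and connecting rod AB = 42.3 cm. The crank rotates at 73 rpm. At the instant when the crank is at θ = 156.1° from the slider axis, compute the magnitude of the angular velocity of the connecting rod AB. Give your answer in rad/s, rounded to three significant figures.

ω = 7.645 rad/s (converted from 73 rpm).
The rod makes angle φ with the slider axis where L sinφ = r sinθ; differentiating, L cosφ·φ̇ = r ω cosθ.
L cosφ = √(L² − r² sin²θ) = 0.42149 m.
|ω_rod| = r ω |cosθ| / √(L² − r² sin²θ) = 0.0881·7.645·0.91425/0.42149 = 1.4608 rad/s.

1.46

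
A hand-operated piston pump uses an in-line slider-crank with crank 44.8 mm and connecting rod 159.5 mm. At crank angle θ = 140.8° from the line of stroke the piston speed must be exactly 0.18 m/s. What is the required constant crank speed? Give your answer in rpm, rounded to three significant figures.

For an in-line slider-crank, |v_piston| = rω|sinθ|·[1 + r cosθ/√(L² − r² sin²θ)].
With r = 0.0448 m, L = 0.1595 m, θ = 140.8°: the bracketed kinematic factor |dx/dθ| = 0.022052 m.
ω = v/|dx/dθ| = 0.18/0.022052 = 8.1624 rad/s.
N = 60ω/(2π) = 77.945 rpm.

77.9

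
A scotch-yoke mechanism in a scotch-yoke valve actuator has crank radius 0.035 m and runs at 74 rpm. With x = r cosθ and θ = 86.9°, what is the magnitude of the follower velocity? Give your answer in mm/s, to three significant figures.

ω = 7.749 rad/s (from 74 rpm).
x = r cosθ ⇒ ẋ = −rω sinθ.
|v| = rω|sinθ| = 0.035·7.749·|sin 86.9°| = 0.27083 m/s = 270.83 mm/s.

271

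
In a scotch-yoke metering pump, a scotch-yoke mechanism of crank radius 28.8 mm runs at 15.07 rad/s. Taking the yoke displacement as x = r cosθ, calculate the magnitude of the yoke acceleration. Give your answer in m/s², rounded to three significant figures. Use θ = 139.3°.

ω = 15.07 rad/s
x = r cosθ ⇒ ẍ = −rω² cosθ (ω constant).
|a| = rω²|cosθ| = 0.0288·(15.07)²·|cos 139.3°| = 4.9587 m/s².

4.96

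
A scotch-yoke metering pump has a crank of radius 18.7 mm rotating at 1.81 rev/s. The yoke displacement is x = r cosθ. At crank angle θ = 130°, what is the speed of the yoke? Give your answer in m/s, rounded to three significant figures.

ω = 11.37 rad/s (from 1.81 rev/s).
x = r cosθ ⇒ ẋ = −rω sinθ.
|v| = rω|sinθ| = 0.0187·11.37·|sin 130°| = 0.16291 m/s.

0.163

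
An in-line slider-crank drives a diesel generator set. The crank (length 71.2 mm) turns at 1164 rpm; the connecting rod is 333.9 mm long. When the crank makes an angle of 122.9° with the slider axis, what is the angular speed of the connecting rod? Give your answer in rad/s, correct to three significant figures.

ω = 121.9 rad/s (converted from 1164 rpm).
The rod makes angle φ with the slider axis where L sinφ = r sinθ; differentiating, L cosφ·φ̇ = r ω cosθ.
L cosφ = √(L² − r² sin²θ) = 0.3285 m.
|ω_rod| = r ω |cosθ| / √(L² − r² sin²θ) = 0.0712·121.9·0.54317/0.3285 = 14.35 rad/s.

14.4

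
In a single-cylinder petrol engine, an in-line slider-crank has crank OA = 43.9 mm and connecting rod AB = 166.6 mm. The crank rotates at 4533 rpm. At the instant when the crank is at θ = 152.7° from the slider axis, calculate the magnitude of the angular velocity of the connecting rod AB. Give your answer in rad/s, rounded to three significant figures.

ω = 474.7 rad/s (converted from 4533 rpm).
The rod makes angle φ with the slider axis where L sinφ = r sinθ; differentiating, L cosφ·φ̇ = r ω cosθ.
L cosφ = √(L² − r² sin²θ) = 0.16538 m.
|ω_rod| = r ω |cosθ| / √(L² − r² sin²θ) = 0.0439·474.7·0.88862/0.16538 = 111.97 rad/s.

112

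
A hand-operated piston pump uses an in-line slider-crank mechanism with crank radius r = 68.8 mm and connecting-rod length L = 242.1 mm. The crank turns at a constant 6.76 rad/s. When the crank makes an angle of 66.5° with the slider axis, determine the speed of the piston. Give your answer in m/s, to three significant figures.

ω = 6.76 rad/s
For an in-line slider-crank, x = r cosθ + √(L² − r² sin²θ), so v = −rω sinθ·[1 + r cosθ/√(L² − r² sin²θ)].
With r = 0.0688 m, L = 0.2421 m, θ = 66.5°: √(L² − r² sin²θ) = 0.23373 m.
v = −0.0688·6.76·0.91706·[1 + 0.0688·0.39875/0.23373] = -0.47657 m/s.
|v| = 0.47657 m/s.

0.477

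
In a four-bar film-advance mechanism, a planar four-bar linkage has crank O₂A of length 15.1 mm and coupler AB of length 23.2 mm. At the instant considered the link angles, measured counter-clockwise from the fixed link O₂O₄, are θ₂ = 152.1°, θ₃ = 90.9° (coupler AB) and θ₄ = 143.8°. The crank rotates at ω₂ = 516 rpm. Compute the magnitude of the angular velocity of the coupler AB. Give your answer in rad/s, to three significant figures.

6.37

ω₂ = 54.04 rad/s (from 516 rpm).
Differentiating the loop-closure r₂e^{iθ₂}+r₃e^{iθ₃}=r₁+r₄e^{iθ₄} gives r₂ω₂e^{iθ₂}+r₃ω₃e^{iθ₃}=r₄ω₄e^{iθ₄}.
Eliminating the other unknown: ω₃ = r₂ω₂ sin(θ₄−θ₂) / [r₃ sin(θ₃−θ₄)].
Numerator sine = -0.14436; denominator sine = -0.79758.
Result = 0.0151·54.04·(-0.14436) / (0.0232·(-0.79758)) = +6.3654 rad/s; magnitude 6.3654 rad/s.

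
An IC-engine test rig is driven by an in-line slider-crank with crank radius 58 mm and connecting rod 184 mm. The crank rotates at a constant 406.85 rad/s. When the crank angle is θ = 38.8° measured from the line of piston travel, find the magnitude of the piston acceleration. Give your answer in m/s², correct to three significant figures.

8220

ω = 406.9 rad/s
x(θ) = r cosθ + √(L² − r² sin²θ); with ω constant, a = ω²·d²x/dθ².
d²x/dθ² = −r cosθ − r²(cos2θ)/√u − r⁴ sin²2θ/(4u^{3/2}),  u = L² − r² sin²θ = 0.0325352 m².
Substituting r = 0.058 m, L = 0.184 m, θ = 38.8°: d²x/dθ² = -0.049666 m.
a = ω²·d²x/dθ² = (406.9)²·(-0.049666) = -8221.1 m/s²;  |a| = 8221.1 m/s².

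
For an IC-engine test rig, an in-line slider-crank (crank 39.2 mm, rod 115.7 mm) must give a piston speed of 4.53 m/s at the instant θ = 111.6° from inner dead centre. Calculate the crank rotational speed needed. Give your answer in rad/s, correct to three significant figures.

For an in-line slider-crank, |v_piston| = rω|sinθ|·[1 + r cosθ/√(L² − r² sin²θ)].
With r = 0.0392 m, L = 0.1157 m, θ = 111.6°: the bracketed kinematic factor |dx/dθ| = 0.031658 m.
ω = v/|dx/dθ| = 4.53/0.031658 = 143.09 rad/s.

143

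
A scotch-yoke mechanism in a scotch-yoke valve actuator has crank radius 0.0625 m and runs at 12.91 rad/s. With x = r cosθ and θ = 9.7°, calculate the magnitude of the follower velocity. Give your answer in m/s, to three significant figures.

0.136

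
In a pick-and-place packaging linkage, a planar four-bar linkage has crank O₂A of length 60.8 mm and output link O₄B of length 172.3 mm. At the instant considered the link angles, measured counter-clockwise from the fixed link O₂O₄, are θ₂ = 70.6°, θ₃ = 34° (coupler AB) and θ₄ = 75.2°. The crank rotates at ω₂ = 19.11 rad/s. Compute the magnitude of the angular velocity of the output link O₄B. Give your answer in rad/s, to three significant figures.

ω₂ = 19.11 rad/s
Differentiating the loop-closure r₂e^{iθ₂}+r₃e^{iθ₃}=r₁+r₄e^{iθ₄} gives r₂ω₂e^{iθ₂}+r₃ω₃e^{iθ₃}=r₄ω₄e^{iθ₄}.
Eliminating the other unknown: ω₄ = r₂ω₂ sin(θ₂−θ₃) / [r₄ sin(θ₄−θ₃)].
Numerator sine = +0.59622; denominator sine = +0.65869.
Result = 0.0608·19.11·(+0.59622) / (0.1723·(+0.65869)) = +6.1039 rad/s; magnitude 6.1039 rad/s.

6.10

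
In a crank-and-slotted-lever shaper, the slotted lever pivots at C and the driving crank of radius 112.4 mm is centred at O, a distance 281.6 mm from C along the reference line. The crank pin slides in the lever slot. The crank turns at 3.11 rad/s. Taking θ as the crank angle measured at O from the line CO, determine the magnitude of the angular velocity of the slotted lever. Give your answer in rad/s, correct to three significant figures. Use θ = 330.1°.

0.849

ω = 3.11 rad/s
Crank pin A relative to C: A = (d + r cosθ, r sinθ); lever angle φ = atan2(r sinθ, d + r cosθ).
Differentiating tanφ: φ̇ = rω(d cosθ + r)/(d² + r² + 2dr cosθ).
d² + r² + 2dr cosθ = |CA|² = 0.14681 m²;  d cosθ + r = +0.35652 m.
|ω_lever| = |0.1124·3.11·+0.35652| / 0.14681 = 0.84889 rad/s.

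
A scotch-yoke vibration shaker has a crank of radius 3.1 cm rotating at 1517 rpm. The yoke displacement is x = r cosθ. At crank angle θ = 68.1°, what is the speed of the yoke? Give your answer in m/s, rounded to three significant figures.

4.57

ω = 158.9 rad/s (from 1517 rpm).
x = r cosθ ⇒ ẋ = −rω sinθ.
|v| = rω|sinθ| = 0.031·158.9·|sin 68.1°| = 4.5693 m/s.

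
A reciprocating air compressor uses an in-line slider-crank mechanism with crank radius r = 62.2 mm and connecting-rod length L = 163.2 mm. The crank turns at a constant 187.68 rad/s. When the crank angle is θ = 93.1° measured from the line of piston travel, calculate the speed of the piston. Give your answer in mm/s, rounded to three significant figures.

ω = 187.7 rad/s
For an in-line slider-crank, x = r cosθ + √(L² − r² sin²θ), so v = −rω sinθ·[1 + r cosθ/√(L² − r² sin²θ)].
With r = 0.0622 m, L = 0.1632 m, θ = 93.1°: √(L² − r² sin²θ) = 0.15092 m.
v = −0.0622·187.7·0.99854·[1 + 0.0622·-0.05408/0.15092] = -11.397 m/s.
|v| = 11.397 m/s = 11397 mm/s.

11400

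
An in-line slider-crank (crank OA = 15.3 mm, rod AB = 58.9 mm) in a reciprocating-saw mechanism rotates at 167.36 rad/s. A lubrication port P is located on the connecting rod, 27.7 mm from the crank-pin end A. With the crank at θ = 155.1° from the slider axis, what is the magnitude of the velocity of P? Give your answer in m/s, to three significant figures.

1.56

ω = 167.4 rad/s.  Crank-pin speed |V_A| = rω = 2.5606 m/s, perpendicular to OA.
Rod angle: sinφ = −(r/L) sinθ ⇒ φ = -6.279°; ω_rod = −rω cosθ/√(L²−r²sin²θ) = +39.671 rad/s.
V_P = V_A + ω_rod × AP, with AP = 0.0277 m along the rod.
Components: V_Px = −rω sinθ − a·ω_rod·sinφ = -0.95792 m/s;  V_Py = rω cosθ + a·ω_rod·cosφ = -1.2303 m/s.
|V_P| = √(V_Px² + V_Py²) = 1.5592 m/s.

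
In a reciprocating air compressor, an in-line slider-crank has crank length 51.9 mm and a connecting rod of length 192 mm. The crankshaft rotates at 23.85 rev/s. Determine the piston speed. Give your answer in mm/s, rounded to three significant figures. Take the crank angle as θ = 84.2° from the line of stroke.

7960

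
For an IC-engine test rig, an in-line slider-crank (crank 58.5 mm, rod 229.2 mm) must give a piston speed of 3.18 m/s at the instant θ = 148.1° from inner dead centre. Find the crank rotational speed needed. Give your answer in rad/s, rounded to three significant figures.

132

For an in-line slider-crank, |v_piston| = rω|sinθ|·[1 + r cosθ/√(L² − r² sin²θ)].
With r = 0.0585 m, L = 0.2292 m, θ = 148.1°: the bracketed kinematic factor |dx/dθ| = 0.024153 m.
ω = v/|dx/dθ| = 3.18/0.024153 = 131.66 rad/s.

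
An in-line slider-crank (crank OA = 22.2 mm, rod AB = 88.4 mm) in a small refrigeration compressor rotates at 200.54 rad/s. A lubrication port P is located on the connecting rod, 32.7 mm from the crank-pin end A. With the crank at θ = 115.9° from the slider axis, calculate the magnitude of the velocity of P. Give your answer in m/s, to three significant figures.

ω = 200.5 rad/s.  Crank-pin speed |V_A| = rω = 4.452 m/s, perpendicular to OA.
Rod angle: sinφ = −(r/L) sinθ ⇒ φ = -13.056°; ω_rod = −rω cosθ/√(L²−r²sin²θ) = +22.582 rad/s.
V_P = V_A + ω_rod × AP, with AP = 0.0327 m along the rod.
Components: V_Px = −rω sinθ − a·ω_rod·sinφ = -3.838 m/s;  V_Py = rω cosθ + a·ω_rod·cosφ = -1.2253 m/s.
|V_P| = √(V_Px² + V_Py²) = 4.0288 m/s.

4.03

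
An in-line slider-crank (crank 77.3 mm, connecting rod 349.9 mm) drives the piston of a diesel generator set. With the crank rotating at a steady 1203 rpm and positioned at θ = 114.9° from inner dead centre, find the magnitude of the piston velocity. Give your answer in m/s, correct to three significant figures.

7.99

ω = 2π·1203/60 = 126 rad/s
For an in-line slider-crank, x = r cosθ + √(L² − r² sin²θ), so v = −rω sinθ·[1 + r cosθ/√(L² − r² sin²θ)].
With r = 0.0773 m, L = 0.3499 m, θ = 114.9°: √(L² − r² sin²θ) = 0.3428 m.
v = −0.0773·126·0.90704·[1 + 0.0773·-0.42104/0.3428] = -7.9943 m/s.
|v| = 7.9943 m/s.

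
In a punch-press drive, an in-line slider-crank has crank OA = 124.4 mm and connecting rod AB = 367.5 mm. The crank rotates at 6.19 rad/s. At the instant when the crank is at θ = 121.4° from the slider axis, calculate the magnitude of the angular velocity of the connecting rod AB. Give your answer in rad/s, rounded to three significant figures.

ω = 6.19 rad/s
The rod makes angle φ with the slider axis where L sinφ = r sinθ; differentiating, L cosφ·φ̇ = r ω cosθ.
L cosφ = √(L² − r² sin²θ) = 0.35183 m.
|ω_rod| = r ω |cosθ| / √(L² − r² sin²θ) = 0.1244·6.19·0.52101/0.35183 = 1.1403 rad/s.

1.14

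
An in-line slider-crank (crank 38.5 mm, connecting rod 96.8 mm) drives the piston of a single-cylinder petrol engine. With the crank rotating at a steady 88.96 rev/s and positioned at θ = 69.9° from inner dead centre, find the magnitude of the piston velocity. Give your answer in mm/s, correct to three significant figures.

23200

ω = 2π·89 = 559 rad/s
For an in-line slider-crank, x = r cosθ + √(L² − r² sin²θ), so v = −rω sinθ·[1 + r cosθ/√(L² − r² sin²θ)].
With r = 0.0385 m, L = 0.0968 m, θ = 69.9°: √(L² − r² sin²θ) = 0.089794 m.
v = −0.0385·559·0.93909·[1 + 0.0385·0.34366/0.089794] = -23.187 m/s.
|v| = 23.187 m/s = 23187 mm/s.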